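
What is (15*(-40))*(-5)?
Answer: 3000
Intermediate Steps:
(15*(-40))*(-5) = -600*(-5) = 3000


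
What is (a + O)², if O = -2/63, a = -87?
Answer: 30063289/3969 ≈ 7574.5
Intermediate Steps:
O = -2/63 (O = -2*1/63 = -2/63 ≈ -0.031746)
(a + O)² = (-87 - 2/63)² = (-5483/63)² = 30063289/3969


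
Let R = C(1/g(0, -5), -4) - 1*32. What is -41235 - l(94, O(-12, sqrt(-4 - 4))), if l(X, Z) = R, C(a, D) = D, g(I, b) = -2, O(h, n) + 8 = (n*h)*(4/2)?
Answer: -41199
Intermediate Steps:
O(h, n) = -8 + 2*h*n (O(h, n) = -8 + (n*h)*(4/2) = -8 + (h*n)*(4*(1/2)) = -8 + (h*n)*2 = -8 + 2*h*n)
R = -36 (R = -4 - 1*32 = -4 - 32 = -36)
l(X, Z) = -36
-41235 - l(94, O(-12, sqrt(-4 - 4))) = -41235 - 1*(-36) = -41235 + 36 = -41199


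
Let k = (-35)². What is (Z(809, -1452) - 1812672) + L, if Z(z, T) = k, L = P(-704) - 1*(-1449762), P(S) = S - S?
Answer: -361685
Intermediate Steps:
P(S) = 0
k = 1225
L = 1449762 (L = 0 - 1*(-1449762) = 0 + 1449762 = 1449762)
Z(z, T) = 1225
(Z(809, -1452) - 1812672) + L = (1225 - 1812672) + 1449762 = -1811447 + 1449762 = -361685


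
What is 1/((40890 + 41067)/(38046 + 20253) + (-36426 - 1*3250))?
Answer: -19433/770996389 ≈ -2.5205e-5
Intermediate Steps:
1/((40890 + 41067)/(38046 + 20253) + (-36426 - 1*3250)) = 1/(81957/58299 + (-36426 - 3250)) = 1/(81957*(1/58299) - 39676) = 1/(27319/19433 - 39676) = 1/(-770996389/19433) = -19433/770996389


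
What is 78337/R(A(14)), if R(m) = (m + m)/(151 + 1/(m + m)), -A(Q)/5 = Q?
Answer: -236566549/2800 ≈ -84488.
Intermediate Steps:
A(Q) = -5*Q
R(m) = 2*m/(151 + 1/(2*m)) (R(m) = (2*m)/(151 + 1/(2*m)) = 2*m/(151 + 1/(2*m)))
78337/R(A(14)) = 78337/((4*(-5*14)**2/(1 + 302*(-5*14)))) = 78337/((4*(-70)**2/(1 + 302*(-70)))) = 78337/((4*4900/(1 - 21140))) = 78337/((4*4900/(-21139))) = 78337/((4*4900*(-1/21139))) = 78337/(-19600/21139) = 78337*(-21139/19600) = -236566549/2800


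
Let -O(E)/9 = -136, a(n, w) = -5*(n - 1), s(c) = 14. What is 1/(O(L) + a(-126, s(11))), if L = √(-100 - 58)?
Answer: 1/1859 ≈ 0.00053792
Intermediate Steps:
a(n, w) = 5 - 5*n (a(n, w) = -5*(-1 + n) = 5 - 5*n)
L = I*√158 (L = √(-158) = I*√158 ≈ 12.57*I)
O(E) = 1224 (O(E) = -9*(-136) = 1224)
1/(O(L) + a(-126, s(11))) = 1/(1224 + (5 - 5*(-126))) = 1/(1224 + (5 + 630)) = 1/(1224 + 635) = 1/1859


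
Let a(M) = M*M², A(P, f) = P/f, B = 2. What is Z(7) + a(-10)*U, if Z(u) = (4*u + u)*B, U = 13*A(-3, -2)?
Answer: -19430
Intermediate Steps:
U = 39/2 (U = 13*(-3/(-2)) = 13*(-3*(-½)) = 13*(3/2) = 39/2 ≈ 19.500)
Z(u) = 10*u (Z(u) = (4*u + u)*2 = (5*u)*2 = 10*u)
a(M) = M³
Z(7) + a(-10)*U = 10*7 + (-10)³*(39/2) = 70 - 1000*39/2 = 70 - 19500 = -19430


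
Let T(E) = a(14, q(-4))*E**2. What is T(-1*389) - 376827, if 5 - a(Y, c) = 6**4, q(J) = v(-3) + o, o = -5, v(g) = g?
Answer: -195732238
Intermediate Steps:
q(J) = -8 (q(J) = -3 - 5 = -8)
a(Y, c) = -1291 (a(Y, c) = 5 - 1*6**4 = 5 - 1*1296 = 5 - 1296 = -1291)
T(E) = -1291*E**2
T(-1*389) - 376827 = -1291*(-1*389)**2 - 376827 = -1291*(-389)**2 - 376827 = -1291*151321 - 376827 = -195355411 - 376827 = -195732238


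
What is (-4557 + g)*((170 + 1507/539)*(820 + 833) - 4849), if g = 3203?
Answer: -18628805900/49 ≈ -3.8018e+8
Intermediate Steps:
(-4557 + g)*((170 + 1507/539)*(820 + 833) - 4849) = (-4557 + 3203)*((170 + 1507/539)*(820 + 833) - 4849) = -1354*((170 + 1507*(1/539))*1653 - 4849) = -1354*((170 + 137/49)*1653 - 4849) = -1354*((8467/49)*1653 - 4849) = -1354*(13995951/49 - 4849) = -1354*13758350/49 = -18628805900/49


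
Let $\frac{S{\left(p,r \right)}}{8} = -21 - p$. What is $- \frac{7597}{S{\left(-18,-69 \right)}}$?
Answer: $\frac{7597}{24} \approx 316.54$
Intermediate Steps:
$S{\left(p,r \right)} = -168 - 8 p$ ($S{\left(p,r \right)} = 8 \left(-21 - p\right) = -168 - 8 p$)
$- \frac{7597}{S{\left(-18,-69 \right)}} = - \frac{7597}{-168 - -144} = - \frac{7597}{-168 + 144} = - \frac{7597}{-24} = \left(-7597\right) \left(- \frac{1}{24}\right) = \frac{7597}{24}$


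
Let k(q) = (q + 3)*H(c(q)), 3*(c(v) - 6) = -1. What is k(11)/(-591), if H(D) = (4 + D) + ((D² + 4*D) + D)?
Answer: -8834/5319 ≈ -1.6608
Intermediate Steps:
c(v) = 17/3 (c(v) = 6 + (⅓)*(-1) = 6 - ⅓ = 17/3)
H(D) = 4 + D² + 6*D (H(D) = (4 + D) + (D² + 5*D) = 4 + D² + 6*D)
k(q) = 631/3 + 631*q/9 (k(q) = (q + 3)*(4 + (17/3)² + 6*(17/3)) = (3 + q)*(4 + 289/9 + 34) = (3 + q)*(631/9) = 631/3 + 631*q/9)
k(11)/(-591) = (631/3 + (631/9)*11)/(-591) = -(631/3 + 6941/9)/591 = -1/591*8834/9 = -8834/5319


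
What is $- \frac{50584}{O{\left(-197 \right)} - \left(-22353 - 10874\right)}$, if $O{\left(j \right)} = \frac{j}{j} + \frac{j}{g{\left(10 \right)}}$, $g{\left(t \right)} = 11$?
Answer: $- \frac{556424}{365311} \approx -1.5232$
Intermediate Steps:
$O{\left(j \right)} = 1 + \frac{j}{11}$ ($O{\left(j \right)} = \frac{j}{j} + \frac{j}{11} = 1 + j \frac{1}{11} = 1 + \frac{j}{11}$)
$- \frac{50584}{O{\left(-197 \right)} - \left(-22353 - 10874\right)} = - \frac{50584}{\left(1 + \frac{1}{11} \left(-197\right)\right) - \left(-22353 - 10874\right)} = - \frac{50584}{\left(1 - \frac{197}{11}\right) - -33227} = - \frac{50584}{- \frac{186}{11} + 33227} = - \frac{50584}{\frac{365311}{11}} = \left(-50584\right) \frac{11}{365311} = - \frac{556424}{365311}$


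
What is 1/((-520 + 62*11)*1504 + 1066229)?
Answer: 1/1309877 ≈ 7.6343e-7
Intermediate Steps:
1/((-520 + 62*11)*1504 + 1066229) = 1/((-520 + 682)*1504 + 1066229) = 1/(162*1504 + 1066229) = 1/(243648 + 1066229) = 1/1309877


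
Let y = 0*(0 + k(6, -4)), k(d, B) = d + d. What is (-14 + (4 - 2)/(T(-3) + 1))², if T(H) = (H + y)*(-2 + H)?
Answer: 12321/64 ≈ 192.52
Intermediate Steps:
k(d, B) = 2*d
y = 0 (y = 0*(0 + 2*6) = 0*(0 + 12) = 0*12 = 0)
T(H) = H*(-2 + H) (T(H) = (H + 0)*(-2 + H) = H*(-2 + H))
(-14 + (4 - 2)/(T(-3) + 1))² = (-14 + (4 - 2)/(-3*(-2 - 3) + 1))² = (-14 + 2/(-3*(-5) + 1))² = (-14 + 2/(15 + 1))² = (-14 + 2/16)² = (-14 + 2*(1/16))² = (-14 + ⅛)² = (-111/8)² = 12321/64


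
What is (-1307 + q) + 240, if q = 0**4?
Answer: -1067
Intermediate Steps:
q = 0
(-1307 + q) + 240 = (-1307 + 0) + 240 = -1307 + 240 = -1067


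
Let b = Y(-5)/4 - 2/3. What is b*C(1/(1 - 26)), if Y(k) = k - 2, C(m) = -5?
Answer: 145/12 ≈ 12.083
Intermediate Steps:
Y(k) = -2 + k
b = -29/12 (b = (-2 - 5)/4 - 2/3 = -7*¼ - 2*⅓ = -7/4 - ⅔ = -29/12 ≈ -2.4167)
b*C(1/(1 - 26)) = -29/12*(-5) = 145/12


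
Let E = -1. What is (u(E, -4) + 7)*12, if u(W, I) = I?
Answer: 36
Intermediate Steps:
(u(E, -4) + 7)*12 = (-4 + 7)*12 = 3*12 = 36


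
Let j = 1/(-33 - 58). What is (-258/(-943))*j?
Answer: -258/85813 ≈ -0.0030065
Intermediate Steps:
j = -1/91 (j = 1/(-91) = -1/91 ≈ -0.010989)
(-258/(-943))*j = -258/(-943)*(-1/91) = -258*(-1/943)*(-1/91) = (258/943)*(-1/91) = -258/85813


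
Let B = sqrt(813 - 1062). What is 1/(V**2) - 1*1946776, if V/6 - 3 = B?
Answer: (-16820144641*I - 420503616*sqrt(249))/(216*(sqrt(249) + 40*I)) ≈ -1.9468e+6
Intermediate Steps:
B = I*sqrt(249) (B = sqrt(-249) = I*sqrt(249) ≈ 15.78*I)
V = 18 + 6*I*sqrt(249) (V = 18 + 6*(I*sqrt(249)) = 18 + 6*I*sqrt(249) ≈ 18.0 + 94.678*I)
1/(V**2) - 1*1946776 = 1/((18 + 6*I*sqrt(249))**2) - 1*1946776 = (18 + 6*I*sqrt(249))**(-2) - 1946776 = -1946776 + (18 + 6*I*sqrt(249))**(-2)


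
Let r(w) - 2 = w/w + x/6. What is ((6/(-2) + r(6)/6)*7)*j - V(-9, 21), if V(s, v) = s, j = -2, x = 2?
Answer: 389/9 ≈ 43.222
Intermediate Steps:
r(w) = 10/3 (r(w) = 2 + (w/w + 2/6) = 2 + (1 + 2*(⅙)) = 2 + (1 + ⅓) = 2 + 4/3 = 10/3)
((6/(-2) + r(6)/6)*7)*j - V(-9, 21) = ((6/(-2) + (10/3)/6)*7)*(-2) - 1*(-9) = ((6*(-½) + (10/3)*(⅙))*7)*(-2) + 9 = ((-3 + 5/9)*7)*(-2) + 9 = -22/9*7*(-2) + 9 = -154/9*(-2) + 9 = 308/9 + 9 = 389/9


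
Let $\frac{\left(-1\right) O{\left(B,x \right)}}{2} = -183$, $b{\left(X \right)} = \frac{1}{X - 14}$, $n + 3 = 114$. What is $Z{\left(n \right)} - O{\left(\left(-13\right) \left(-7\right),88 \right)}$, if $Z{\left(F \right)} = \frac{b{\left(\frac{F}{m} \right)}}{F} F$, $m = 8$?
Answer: $-374$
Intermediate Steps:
$n = 111$ ($n = -3 + 114 = 111$)
$b{\left(X \right)} = \frac{1}{-14 + X}$
$O{\left(B,x \right)} = 366$ ($O{\left(B,x \right)} = \left(-2\right) \left(-183\right) = 366$)
$Z{\left(F \right)} = \frac{1}{-14 + \frac{F}{8}}$ ($Z{\left(F \right)} = \frac{1}{\left(-14 + \frac{F}{8}\right) F} F = \frac{1}{F \left(-14 + \frac{F}{8}\right)} F = \frac{1}{-14 + \frac{F}{8}}$)
$Z{\left(n \right)} - O{\left(\left(-13\right) \left(-7\right),88 \right)} = \frac{8}{-112 + 111} - 366 = \frac{8}{-1} - 366 = 8 \left(-1\right) - 366 = -8 - 366 = -374$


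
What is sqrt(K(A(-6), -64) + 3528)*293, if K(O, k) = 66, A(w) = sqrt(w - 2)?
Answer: 293*sqrt(3594) ≈ 17565.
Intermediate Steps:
A(w) = sqrt(-2 + w)
sqrt(K(A(-6), -64) + 3528)*293 = sqrt(66 + 3528)*293 = sqrt(3594)*293 = 293*sqrt(3594)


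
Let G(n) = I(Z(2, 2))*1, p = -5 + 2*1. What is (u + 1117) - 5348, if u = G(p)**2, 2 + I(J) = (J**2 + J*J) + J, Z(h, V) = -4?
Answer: -3555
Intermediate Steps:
I(J) = -2 + J + 2*J**2 (I(J) = -2 + ((J**2 + J*J) + J) = -2 + ((J**2 + J**2) + J) = -2 + (2*J**2 + J) = -2 + (J + 2*J**2) = -2 + J + 2*J**2)
p = -3 (p = -5 + 2 = -3)
G(n) = 26 (G(n) = (-2 - 4 + 2*(-4)**2)*1 = (-2 - 4 + 2*16)*1 = (-2 - 4 + 32)*1 = 26*1 = 26)
u = 676 (u = 26**2 = 676)
(u + 1117) - 5348 = (676 + 1117) - 5348 = 1793 - 5348 = -3555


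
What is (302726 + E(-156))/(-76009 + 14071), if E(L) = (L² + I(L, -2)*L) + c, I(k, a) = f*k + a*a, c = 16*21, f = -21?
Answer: 92141/30969 ≈ 2.9753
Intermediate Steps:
c = 336
I(k, a) = a² - 21*k (I(k, a) = -21*k + a*a = -21*k + a² = a² - 21*k)
E(L) = 336 + L² + L*(4 - 21*L) (E(L) = (L² + ((-2)² - 21*L)*L) + 336 = (L² + (4 - 21*L)*L) + 336 = (L² + L*(4 - 21*L)) + 336 = 336 + L² + L*(4 - 21*L))
(302726 + E(-156))/(-76009 + 14071) = (302726 + (336 - 20*(-156)² + 4*(-156)))/(-76009 + 14071) = (302726 + (336 - 20*24336 - 624))/(-61938) = (302726 + (336 - 486720 - 624))*(-1/61938) = (302726 - 487008)*(-1/61938) = -184282*(-1/61938) = 92141/30969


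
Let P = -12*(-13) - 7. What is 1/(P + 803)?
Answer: 1/952 ≈ 0.0010504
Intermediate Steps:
P = 149 (P = 156 - 7 = 149)
1/(P + 803) = 1/(149 + 803) = 1/952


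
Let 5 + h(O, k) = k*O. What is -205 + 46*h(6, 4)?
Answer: 669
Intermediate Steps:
h(O, k) = -5 + O*k (h(O, k) = -5 + k*O = -5 + O*k)
-205 + 46*h(6, 4) = -205 + 46*(-5 + 6*4) = -205 + 46*(-5 + 24) = -205 + 46*19 = -205 + 874 = 669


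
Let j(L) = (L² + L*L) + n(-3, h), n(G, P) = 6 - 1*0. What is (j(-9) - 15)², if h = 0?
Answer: 23409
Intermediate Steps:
n(G, P) = 6 (n(G, P) = 6 + 0 = 6)
j(L) = 6 + 2*L² (j(L) = (L² + L*L) + 6 = (L² + L²) + 6 = 2*L² + 6 = 6 + 2*L²)
(j(-9) - 15)² = ((6 + 2*(-9)²) - 15)² = ((6 + 2*81) - 15)² = ((6 + 162) - 15)² = (168 - 15)² = 153² = 23409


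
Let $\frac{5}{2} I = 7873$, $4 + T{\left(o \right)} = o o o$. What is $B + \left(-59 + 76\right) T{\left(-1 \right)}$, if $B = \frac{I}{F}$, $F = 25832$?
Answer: $- \frac{5481427}{64580} \approx -84.878$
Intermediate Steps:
$T{\left(o \right)} = -4 + o^{3}$ ($T{\left(o \right)} = -4 + o o o = -4 + o^{2} o = -4 + o^{3}$)
$I = \frac{15746}{5}$ ($I = \frac{2}{5} \cdot 7873 = \frac{15746}{5} \approx 3149.2$)
$B = \frac{7873}{64580}$ ($B = \frac{15746}{5 \cdot 25832} = \frac{15746}{5} \cdot \frac{1}{25832} = \frac{7873}{64580} \approx 0.12191$)
$B + \left(-59 + 76\right) T{\left(-1 \right)} = \frac{7873}{64580} + \left(-59 + 76\right) \left(-4 + \left(-1\right)^{3}\right) = \frac{7873}{64580} + 17 \left(-4 - 1\right) = \frac{7873}{64580} + 17 \left(-5\right) = \frac{7873}{64580} - 85 = - \frac{5481427}{64580}$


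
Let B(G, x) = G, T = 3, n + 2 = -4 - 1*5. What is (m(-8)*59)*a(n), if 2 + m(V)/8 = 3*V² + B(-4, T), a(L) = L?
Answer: -965712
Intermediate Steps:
n = -11 (n = -2 + (-4 - 1*5) = -2 + (-4 - 5) = -2 - 9 = -11)
m(V) = -48 + 24*V² (m(V) = -16 + 8*(3*V² - 4) = -16 + 8*(-4 + 3*V²) = -16 + (-32 + 24*V²) = -48 + 24*V²)
(m(-8)*59)*a(n) = ((-48 + 24*(-8)²)*59)*(-11) = ((-48 + 24*64)*59)*(-11) = ((-48 + 1536)*59)*(-11) = (1488*59)*(-11) = 87792*(-11) = -965712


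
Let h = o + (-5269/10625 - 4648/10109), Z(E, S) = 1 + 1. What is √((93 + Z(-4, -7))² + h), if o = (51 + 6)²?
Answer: √226540865404279437/4296325 ≈ 110.78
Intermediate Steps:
Z(E, S) = 2
o = 3249 (o = 57² = 3249)
h = 348866348804/107408125 (h = 3249 + (-5269/10625 - 4648/10109) = 3249 - 102649321/107408125 = 348866348804/107408125 ≈ 3248.0)
√((93 + Z(-4, -7))² + h) = √((93 + 2)² + 348866348804/107408125) = √(95² + 348866348804/107408125) = √(9025 + 348866348804/107408125) = √(1318224676929/107408125) = √226540865404279437/4296325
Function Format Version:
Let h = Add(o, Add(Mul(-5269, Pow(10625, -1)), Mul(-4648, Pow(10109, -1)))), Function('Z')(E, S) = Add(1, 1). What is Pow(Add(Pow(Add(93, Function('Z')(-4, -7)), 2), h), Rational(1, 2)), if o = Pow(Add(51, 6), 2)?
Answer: Mul(Rational(1, 4296325), Pow(226540865404279437, Rational(1, 2))) ≈ 110.78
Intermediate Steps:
Function('Z')(E, S) = 2
o = 3249 (o = Pow(57, 2) = 3249)
h = Rational(348866348804, 107408125) (h = Add(3249, Add(Mul(-5269, Pow(10625, -1)), Mul(-4648, Pow(10109, -1)))) = Add(3249, Add(Mul(-5269, Rational(1, 10625)), Mul(-4648, Rational(1, 10109)))) = Add(3249, Add(Rational(-5269, 10625), Rational(-4648, 10109))) = Add(3249, Rational(-102649321, 107408125)) = Rational(348866348804, 107408125) ≈ 3248.0)
Pow(Add(Pow(Add(93, Function('Z')(-4, -7)), 2), h), Rational(1, 2)) = Pow(Add(Pow(Add(93, 2), 2), Rational(348866348804, 107408125)), Rational(1, 2)) = Pow(Add(Pow(95, 2), Rational(348866348804, 107408125)), Rational(1, 2)) = Pow(Add(9025, Rational(348866348804, 107408125)), Rational(1, 2)) = Pow(Rational(1318224676929, 107408125), Rational(1, 2)) = Mul(Rational(1, 4296325), Pow(226540865404279437, Rational(1, 2)))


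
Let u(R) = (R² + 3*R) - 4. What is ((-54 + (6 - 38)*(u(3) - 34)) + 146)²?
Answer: 535824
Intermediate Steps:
u(R) = -4 + R² + 3*R
((-54 + (6 - 38)*(u(3) - 34)) + 146)² = ((-54 + (6 - 38)*((-4 + 3² + 3*3) - 34)) + 146)² = ((-54 - 32*((-4 + 9 + 9) - 34)) + 146)² = ((-54 - 32*(14 - 34)) + 146)² = ((-54 - 32*(-20)) + 146)² = ((-54 + 640) + 146)² = (586 + 146)² = 732² = 535824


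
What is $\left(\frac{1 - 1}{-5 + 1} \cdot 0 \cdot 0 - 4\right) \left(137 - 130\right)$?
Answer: $-28$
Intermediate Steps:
$\left(\frac{1 - 1}{-5 + 1} \cdot 0 \cdot 0 - 4\right) \left(137 - 130\right) = \left(\frac{0}{-4} \cdot 0 - 4\right) 7 = \left(0 \left(- \frac{1}{4}\right) 0 - 4\right) 7 = \left(0 \cdot 0 - 4\right) 7 = \left(0 - 4\right) 7 = \left(-4\right) 7 = -28$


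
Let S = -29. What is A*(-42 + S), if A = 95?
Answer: -6745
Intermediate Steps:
A*(-42 + S) = 95*(-42 - 29) = 95*(-71) = -6745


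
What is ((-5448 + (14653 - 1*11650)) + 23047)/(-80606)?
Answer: -10301/40303 ≈ -0.25559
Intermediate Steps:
((-5448 + (14653 - 1*11650)) + 23047)/(-80606) = ((-5448 + (14653 - 11650)) + 23047)*(-1/80606) = ((-5448 + 3003) + 23047)*(-1/80606) = (-2445 + 23047)*(-1/80606) = 20602*(-1/80606) = -10301/40303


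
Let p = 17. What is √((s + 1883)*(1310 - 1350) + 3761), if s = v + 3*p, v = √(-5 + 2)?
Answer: √(-73599 - 40*I*√3) ≈ 0.128 - 271.29*I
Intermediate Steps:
v = I*√3 (v = √(-3) = I*√3 ≈ 1.732*I)
s = 51 + I*√3 (s = I*√3 + 3*17 = I*√3 + 51 = 51 + I*√3 ≈ 51.0 + 1.732*I)
√((s + 1883)*(1310 - 1350) + 3761) = √(((51 + I*√3) + 1883)*(1310 - 1350) + 3761) = √((1934 + I*√3)*(-40) + 3761) = √((-77360 - 40*I*√3) + 3761) = √(-73599 - 40*I*√3)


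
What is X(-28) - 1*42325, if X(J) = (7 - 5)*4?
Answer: -42317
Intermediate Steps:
X(J) = 8 (X(J) = 2*4 = 8)
X(-28) - 1*42325 = 8 - 1*42325 = 8 - 42325 = -42317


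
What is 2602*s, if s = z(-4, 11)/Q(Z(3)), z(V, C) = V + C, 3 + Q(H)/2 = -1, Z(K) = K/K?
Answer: -9107/4 ≈ -2276.8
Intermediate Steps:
Z(K) = 1
Q(H) = -8 (Q(H) = -6 + 2*(-1) = -6 - 2 = -8)
z(V, C) = C + V
s = -7/8 (s = (11 - 4)/(-8) = 7*(-⅛) = -7/8 ≈ -0.87500)
2602*s = 2602*(-7/8) = -9107/4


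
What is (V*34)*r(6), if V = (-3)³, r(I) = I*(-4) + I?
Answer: 16524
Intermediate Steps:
r(I) = -3*I (r(I) = -4*I + I = -3*I)
V = -27
(V*34)*r(6) = (-27*34)*(-3*6) = -918*(-18) = 16524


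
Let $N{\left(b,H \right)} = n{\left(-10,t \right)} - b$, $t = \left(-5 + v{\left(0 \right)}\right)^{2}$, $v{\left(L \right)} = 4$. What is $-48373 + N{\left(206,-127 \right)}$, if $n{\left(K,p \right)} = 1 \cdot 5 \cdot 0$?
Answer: $-48579$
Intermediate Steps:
$t = 1$ ($t = \left(-5 + 4\right)^{2} = \left(-1\right)^{2} = 1$)
$n{\left(K,p \right)} = 0$ ($n{\left(K,p \right)} = 5 \cdot 0 = 0$)
$N{\left(b,H \right)} = - b$ ($N{\left(b,H \right)} = 0 - b = - b$)
$-48373 + N{\left(206,-127 \right)} = -48373 - 206 = -48579$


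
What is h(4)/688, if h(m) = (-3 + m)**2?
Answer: 1/688 ≈ 0.0014535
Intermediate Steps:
h(4)/688 = (-3 + 4)**2/688 = 1**2*(1/688) = 1*(1/688) = 1/688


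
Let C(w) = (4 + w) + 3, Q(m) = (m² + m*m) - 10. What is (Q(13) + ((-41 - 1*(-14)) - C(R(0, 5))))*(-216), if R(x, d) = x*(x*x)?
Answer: -63504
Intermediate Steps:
Q(m) = -10 + 2*m² (Q(m) = (m² + m²) - 10 = 2*m² - 10 = -10 + 2*m²)
R(x, d) = x³ (R(x, d) = x*x² = x³)
C(w) = 7 + w
(Q(13) + ((-41 - 1*(-14)) - C(R(0, 5))))*(-216) = ((-10 + 2*13²) + ((-41 - 1*(-14)) - (7 + 0³)))*(-216) = ((-10 + 2*169) + ((-41 + 14) - (7 + 0)))*(-216) = ((-10 + 338) + (-27 - 1*7))*(-216) = (328 + (-27 - 7))*(-216) = (328 - 34)*(-216) = 294*(-216) = -63504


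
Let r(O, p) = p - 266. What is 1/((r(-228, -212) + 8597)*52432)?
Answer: 1/425695408 ≈ 2.3491e-9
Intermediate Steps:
r(O, p) = -266 + p
1/((r(-228, -212) + 8597)*52432) = 1/(((-266 - 212) + 8597)*52432) = (1/52432)/(-478 + 8597) = (1/52432)/8119 = (1/8119)*(1/52432) = 1/425695408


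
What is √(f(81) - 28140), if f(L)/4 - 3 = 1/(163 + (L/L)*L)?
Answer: I*√104664227/61 ≈ 167.71*I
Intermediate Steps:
f(L) = 12 + 4/(163 + L) (f(L) = 12 + 4/(163 + (L/L)*L) = 12 + 4/(163 + 1*L) = 12 + 4/(163 + L))
√(f(81) - 28140) = √(4*(490 + 3*81)/(163 + 81) - 28140) = √(4*(490 + 243)/244 - 28140) = √(4*(1/244)*733 - 28140) = √(733/61 - 28140) = √(-1715807/61) = I*√104664227/61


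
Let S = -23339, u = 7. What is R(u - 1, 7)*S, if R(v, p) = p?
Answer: -163373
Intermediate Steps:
R(u - 1, 7)*S = 7*(-23339) = -163373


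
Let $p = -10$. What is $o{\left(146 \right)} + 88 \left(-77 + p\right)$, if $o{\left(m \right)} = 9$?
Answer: $-7647$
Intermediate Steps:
$o{\left(146 \right)} + 88 \left(-77 + p\right) = 9 + 88 \left(-77 - 10\right) = 9 + 88 \left(-87\right) = 9 - 7656 = -7647$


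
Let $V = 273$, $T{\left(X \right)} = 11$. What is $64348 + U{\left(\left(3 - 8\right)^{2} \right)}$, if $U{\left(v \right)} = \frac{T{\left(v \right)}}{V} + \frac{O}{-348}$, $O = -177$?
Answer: $\frac{2037789847}{31668} \approx 64349.0$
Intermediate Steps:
$U{\left(v \right)} = \frac{17383}{31668}$ ($U{\left(v \right)} = \frac{11}{273} - \frac{177}{-348} = 11 \cdot \frac{1}{273} - - \frac{59}{116} = \frac{11}{273} + \frac{59}{116} = \frac{17383}{31668}$)
$64348 + U{\left(\left(3 - 8\right)^{2} \right)} = 64348 + \frac{17383}{31668} = \frac{2037789847}{31668}$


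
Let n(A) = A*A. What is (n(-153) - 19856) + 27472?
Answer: 31025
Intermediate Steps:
n(A) = A²
(n(-153) - 19856) + 27472 = ((-153)² - 19856) + 27472 = (23409 - 19856) + 27472 = 3553 + 27472 = 31025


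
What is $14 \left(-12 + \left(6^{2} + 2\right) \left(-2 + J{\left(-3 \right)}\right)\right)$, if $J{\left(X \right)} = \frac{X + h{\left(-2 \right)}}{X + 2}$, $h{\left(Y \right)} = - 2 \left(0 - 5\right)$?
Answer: $-4956$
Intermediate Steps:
$h{\left(Y \right)} = 10$ ($h{\left(Y \right)} = \left(-2\right) \left(-5\right) = 10$)
$J{\left(X \right)} = \frac{10 + X}{2 + X}$ ($J{\left(X \right)} = \frac{X + 10}{X + 2} = \frac{10 + X}{2 + X}$)
$14 \left(-12 + \left(6^{2} + 2\right) \left(-2 + J{\left(-3 \right)}\right)\right) = 14 \left(-12 + \left(6^{2} + 2\right) \left(-2 + \frac{10 - 3}{2 - 3}\right)\right) = 14 \left(-12 + \left(36 + 2\right) \left(-2 + \frac{1}{-1} \cdot 7\right)\right) = 14 \left(-12 + 38 \left(-2 - 7\right)\right) = 14 \left(-12 + 38 \left(-9\right)\right) = 14 \left(-12 - 342\right) = 14 \left(-354\right) = -4956$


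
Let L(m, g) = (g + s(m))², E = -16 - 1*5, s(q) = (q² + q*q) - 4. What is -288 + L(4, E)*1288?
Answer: 62824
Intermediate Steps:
s(q) = -4 + 2*q² (s(q) = (q² + q²) - 4 = 2*q² - 4 = -4 + 2*q²)
E = -21 (E = -16 - 5 = -21)
L(m, g) = (-4 + g + 2*m²)² (L(m, g) = (g + (-4 + 2*m²))² = (-4 + g + 2*m²)²)
-288 + L(4, E)*1288 = -288 + (-4 - 21 + 2*4²)²*1288 = -288 + (-4 - 21 + 2*16)²*1288 = -288 + (-4 - 21 + 32)²*1288 = -288 + 7²*1288 = -288 + 49*1288 = -288 + 63112 = 62824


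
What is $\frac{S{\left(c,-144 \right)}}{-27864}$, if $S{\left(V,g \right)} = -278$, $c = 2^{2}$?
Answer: $\frac{139}{13932} \approx 0.009977$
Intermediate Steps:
$c = 4$
$\frac{S{\left(c,-144 \right)}}{-27864} = - \frac{278}{-27864} = \left(-278\right) \left(- \frac{1}{27864}\right) = \frac{139}{13932}$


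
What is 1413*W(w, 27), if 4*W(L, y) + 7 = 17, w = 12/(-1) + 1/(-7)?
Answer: 7065/2 ≈ 3532.5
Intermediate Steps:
w = -85/7 (w = 12*(-1) + 1*(-1/7) = -12 - 1/7 = -85/7 ≈ -12.143)
W(L, y) = 5/2 (W(L, y) = -7/4 + (1/4)*17 = -7/4 + 17/4 = 5/2)
1413*W(w, 27) = 1413*(5/2) = 7065/2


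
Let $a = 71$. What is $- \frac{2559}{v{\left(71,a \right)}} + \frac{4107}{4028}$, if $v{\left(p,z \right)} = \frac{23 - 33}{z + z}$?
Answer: $\frac{731863827}{20140} \approx 36339.0$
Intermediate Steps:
$v{\left(p,z \right)} = - \frac{5}{z}$ ($v{\left(p,z \right)} = - \frac{10}{2 z} = - 10 \frac{1}{2 z} = - \frac{5}{z}$)
$- \frac{2559}{v{\left(71,a \right)}} + \frac{4107}{4028} = - \frac{2559}{\left(-5\right) \frac{1}{71}} + \frac{4107}{4028} = - \frac{2559}{\left(-5\right) \frac{1}{71}} + 4107 \cdot \frac{1}{4028} = - \frac{2559}{- \frac{5}{71}} + \frac{4107}{4028} = \left(-2559\right) \left(- \frac{71}{5}\right) + \frac{4107}{4028} = \frac{181689}{5} + \frac{4107}{4028} = \frac{731863827}{20140}$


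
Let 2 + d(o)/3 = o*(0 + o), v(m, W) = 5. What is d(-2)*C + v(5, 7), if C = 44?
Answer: 269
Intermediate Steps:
d(o) = -6 + 3*o² (d(o) = -6 + 3*(o*(0 + o)) = -6 + 3*(o*o) = -6 + 3*o²)
d(-2)*C + v(5, 7) = (-6 + 3*(-2)²)*44 + 5 = (-6 + 3*4)*44 + 5 = (-6 + 12)*44 + 5 = 6*44 + 5 = 264 + 5 = 269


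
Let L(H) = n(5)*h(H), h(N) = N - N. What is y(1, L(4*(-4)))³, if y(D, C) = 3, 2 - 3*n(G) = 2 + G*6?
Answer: 27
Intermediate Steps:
h(N) = 0
n(G) = -2*G (n(G) = ⅔ - (2 + G*6)/3 = ⅔ - (2 + 6*G)/3 = ⅔ + (-⅔ - 2*G) = -2*G)
L(H) = 0 (L(H) = -2*5*0 = -10*0 = 0)
y(1, L(4*(-4)))³ = 3³ = 27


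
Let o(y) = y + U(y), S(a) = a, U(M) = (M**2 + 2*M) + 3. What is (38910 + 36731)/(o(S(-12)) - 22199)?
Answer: -75641/22088 ≈ -3.4245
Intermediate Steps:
U(M) = 3 + M**2 + 2*M
o(y) = 3 + y**2 + 3*y (o(y) = y + (3 + y**2 + 2*y) = 3 + y**2 + 3*y)
(38910 + 36731)/(o(S(-12)) - 22199) = (38910 + 36731)/((3 + (-12)**2 + 3*(-12)) - 22199) = 75641/((3 + 144 - 36) - 22199) = 75641/(111 - 22199) = 75641/(-22088) = 75641*(-1/22088) = -75641/22088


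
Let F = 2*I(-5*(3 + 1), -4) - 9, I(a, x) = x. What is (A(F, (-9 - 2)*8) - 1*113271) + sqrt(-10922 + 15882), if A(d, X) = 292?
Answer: -112979 + 4*sqrt(310) ≈ -1.1291e+5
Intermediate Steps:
F = -17 (F = 2*(-4) - 9 = -8 - 9 = -17)
(A(F, (-9 - 2)*8) - 1*113271) + sqrt(-10922 + 15882) = (292 - 1*113271) + sqrt(-10922 + 15882) = (292 - 113271) + sqrt(4960) = -112979 + 4*sqrt(310)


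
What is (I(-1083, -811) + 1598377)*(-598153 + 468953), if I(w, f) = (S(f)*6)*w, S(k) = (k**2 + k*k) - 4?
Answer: 1104158412912400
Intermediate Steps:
S(k) = -4 + 2*k**2 (S(k) = (k**2 + k**2) - 4 = 2*k**2 - 4 = -4 + 2*k**2)
I(w, f) = w*(-24 + 12*f**2) (I(w, f) = ((-4 + 2*f**2)*6)*w = (-24 + 12*f**2)*w = w*(-24 + 12*f**2))
(I(-1083, -811) + 1598377)*(-598153 + 468953) = (12*(-1083)*(-2 + (-811)**2) + 1598377)*(-598153 + 468953) = (12*(-1083)*(-2 + 657721) + 1598377)*(-129200) = (12*(-1083)*657719 + 1598377)*(-129200) = (-8547716124 + 1598377)*(-129200) = -8546117747*(-129200) = 1104158412912400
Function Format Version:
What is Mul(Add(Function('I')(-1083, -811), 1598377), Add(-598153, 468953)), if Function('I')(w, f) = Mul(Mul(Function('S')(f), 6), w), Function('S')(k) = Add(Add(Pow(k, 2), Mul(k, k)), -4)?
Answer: 1104158412912400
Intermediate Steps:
Function('S')(k) = Add(-4, Mul(2, Pow(k, 2))) (Function('S')(k) = Add(Add(Pow(k, 2), Pow(k, 2)), -4) = Add(Mul(2, Pow(k, 2)), -4) = Add(-4, Mul(2, Pow(k, 2))))
Function('I')(w, f) = Mul(w, Add(-24, Mul(12, Pow(f, 2)))) (Function('I')(w, f) = Mul(Mul(Add(-4, Mul(2, Pow(f, 2))), 6), w) = Mul(Add(-24, Mul(12, Pow(f, 2))), w) = Mul(w, Add(-24, Mul(12, Pow(f, 2)))))
Mul(Add(Function('I')(-1083, -811), 1598377), Add(-598153, 468953)) = Mul(Add(Mul(12, -1083, Add(-2, Pow(-811, 2))), 1598377), Add(-598153, 468953)) = Mul(Add(Mul(12, -1083, Add(-2, 657721)), 1598377), -129200) = Mul(Add(Mul(12, -1083, 657719), 1598377), -129200) = Mul(Add(-8547716124, 1598377), -129200) = Mul(-8546117747, -129200) = 1104158412912400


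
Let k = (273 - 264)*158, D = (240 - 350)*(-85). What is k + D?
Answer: 10772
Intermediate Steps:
D = 9350 (D = -110*(-85) = 9350)
k = 1422 (k = 9*158 = 1422)
k + D = 1422 + 9350 = 10772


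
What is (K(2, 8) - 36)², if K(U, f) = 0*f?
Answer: 1296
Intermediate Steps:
K(U, f) = 0
(K(2, 8) - 36)² = (0 - 36)² = (-36)² = 1296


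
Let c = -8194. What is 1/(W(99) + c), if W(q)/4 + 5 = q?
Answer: -1/7818 ≈ -0.00012791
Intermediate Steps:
W(q) = -20 + 4*q
1/(W(99) + c) = 1/((-20 + 4*99) - 8194) = 1/((-20 + 396) - 8194) = 1/(376 - 8194) = 1/(-7818) = -1/7818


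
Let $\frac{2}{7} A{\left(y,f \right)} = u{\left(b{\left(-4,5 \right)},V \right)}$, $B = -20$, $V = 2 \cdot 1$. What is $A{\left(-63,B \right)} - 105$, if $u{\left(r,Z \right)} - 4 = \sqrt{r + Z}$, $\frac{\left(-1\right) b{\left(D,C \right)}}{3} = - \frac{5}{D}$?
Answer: $-91 + \frac{7 i \sqrt{7}}{4} \approx -91.0 + 4.6301 i$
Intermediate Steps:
$V = 2$
$b{\left(D,C \right)} = \frac{15}{D}$ ($b{\left(D,C \right)} = - 3 \left(- \frac{5}{D}\right) = \frac{15}{D}$)
$u{\left(r,Z \right)} = 4 + \sqrt{Z + r}$ ($u{\left(r,Z \right)} = 4 + \sqrt{r + Z} = 4 + \sqrt{Z + r}$)
$A{\left(y,f \right)} = 14 + \frac{7 i \sqrt{7}}{4}$ ($A{\left(y,f \right)} = \frac{7 \left(4 + \sqrt{2 + \frac{15}{-4}}\right)}{2} = \frac{7 \left(4 + \sqrt{2 + 15 \left(- \frac{1}{4}\right)}\right)}{2} = \frac{7 \left(4 + \sqrt{2 - \frac{15}{4}}\right)}{2} = \frac{7 \left(4 + \sqrt{- \frac{7}{4}}\right)}{2} = \frac{7 \left(4 + \frac{i \sqrt{7}}{2}\right)}{2} = 14 + \frac{7 i \sqrt{7}}{4}$)
$A{\left(-63,B \right)} - 105 = \left(14 + \frac{7 i \sqrt{7}}{4}\right) - 105 = -91 + \frac{7 i \sqrt{7}}{4}$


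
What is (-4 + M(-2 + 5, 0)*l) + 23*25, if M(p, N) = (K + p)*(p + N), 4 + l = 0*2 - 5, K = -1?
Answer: 517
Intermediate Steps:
l = -9 (l = -4 + (0*2 - 5) = -4 + (0 - 5) = -4 - 5 = -9)
M(p, N) = (-1 + p)*(N + p) (M(p, N) = (-1 + p)*(p + N) = (-1 + p)*(N + p))
(-4 + M(-2 + 5, 0)*l) + 23*25 = (-4 + ((-2 + 5)² - 1*0 - (-2 + 5) + 0*(-2 + 5))*(-9)) + 23*25 = (-4 + (3² + 0 - 1*3 + 0*3)*(-9)) + 575 = (-4 + (9 + 0 - 3 + 0)*(-9)) + 575 = (-4 + 6*(-9)) + 575 = (-4 - 54) + 575 = -58 + 575 = 517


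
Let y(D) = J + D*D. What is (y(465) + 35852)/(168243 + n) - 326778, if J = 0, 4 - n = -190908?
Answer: -117363700513/359155 ≈ -3.2678e+5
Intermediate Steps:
n = 190912 (n = 4 - 1*(-190908) = 4 + 190908 = 190912)
y(D) = D² (y(D) = 0 + D*D = 0 + D² = D²)
(y(465) + 35852)/(168243 + n) - 326778 = (465² + 35852)/(168243 + 190912) - 326778 = (216225 + 35852)/359155 - 326778 = 252077*(1/359155) - 326778 = 252077/359155 - 326778 = -117363700513/359155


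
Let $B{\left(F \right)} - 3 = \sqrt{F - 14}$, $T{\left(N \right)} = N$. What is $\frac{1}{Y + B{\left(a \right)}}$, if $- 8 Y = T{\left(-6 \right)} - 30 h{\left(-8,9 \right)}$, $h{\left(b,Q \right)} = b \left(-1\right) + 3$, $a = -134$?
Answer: $\frac{45}{2173} - \frac{2 i \sqrt{37}}{2173} \approx 0.020709 - 0.0055985 i$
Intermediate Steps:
$h{\left(b,Q \right)} = 3 - b$ ($h{\left(b,Q \right)} = - b + 3 = 3 - b$)
$B{\left(F \right)} = 3 + \sqrt{-14 + F}$ ($B{\left(F \right)} = 3 + \sqrt{F - 14} = 3 + \sqrt{-14 + F}$)
$Y = 42$ ($Y = - \frac{-6 - 30 \left(3 - -8\right)}{8} = - \frac{-6 - 30 \left(3 + 8\right)}{8} = - \frac{-6 - 330}{8} = \left(- \frac{1}{8}\right) \left(-336\right) = 42$)
$\frac{1}{Y + B{\left(a \right)}} = \frac{1}{42 + \left(3 + \sqrt{-14 - 134}\right)} = \frac{1}{42 + \left(3 + \sqrt{-148}\right)} = \frac{1}{42 + \left(3 + 2 i \sqrt{37}\right)} = \frac{1}{45 + 2 i \sqrt{37}}$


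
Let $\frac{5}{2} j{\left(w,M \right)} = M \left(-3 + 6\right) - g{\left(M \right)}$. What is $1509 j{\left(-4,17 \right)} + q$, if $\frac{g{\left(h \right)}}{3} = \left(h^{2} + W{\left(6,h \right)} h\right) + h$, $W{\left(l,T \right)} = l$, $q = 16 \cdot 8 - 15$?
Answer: $- \frac{3539549}{5} \approx -7.0791 \cdot 10^{5}$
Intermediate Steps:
$q = 113$ ($q = 128 - 15 = 113$)
$g{\left(h \right)} = 3 h^{2} + 21 h$ ($g{\left(h \right)} = 3 \left(\left(h^{2} + 6 h\right) + h\right) = 3 \left(h^{2} + 7 h\right) = 3 h^{2} + 21 h$)
$j{\left(w,M \right)} = \frac{6 M}{5} - \frac{6 M \left(7 + M\right)}{5}$ ($j{\left(w,M \right)} = \frac{2 \left(M \left(-3 + 6\right) - 3 M \left(7 + M\right)\right)}{5} = \frac{2 \left(M 3 - 3 M \left(7 + M\right)\right)}{5} = \frac{2 \left(3 M - 3 M \left(7 + M\right)\right)}{5} = \frac{6 M}{5} - \frac{6 M \left(7 + M\right)}{5}$)
$1509 j{\left(-4,17 \right)} + q = 1509 \cdot \frac{6}{5} \cdot 17 \left(-6 - 17\right) + 113 = 1509 \cdot \frac{6}{5} \cdot 17 \left(-23\right) + 113 = 1509 \left(- \frac{2346}{5}\right) + 113 = - \frac{3540114}{5} + 113 = - \frac{3539549}{5}$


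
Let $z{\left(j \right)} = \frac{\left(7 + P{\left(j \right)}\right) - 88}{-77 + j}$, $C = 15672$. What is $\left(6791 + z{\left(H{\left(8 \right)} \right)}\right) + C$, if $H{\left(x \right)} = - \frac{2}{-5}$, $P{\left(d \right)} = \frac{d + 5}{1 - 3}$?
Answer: $\frac{17207495}{766} \approx 22464.0$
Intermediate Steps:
$P{\left(d \right)} = - \frac{5}{2} - \frac{d}{2}$ ($P{\left(d \right)} = \frac{5 + d}{-2} = \left(5 + d\right) \left(- \frac{1}{2}\right) = - \frac{5}{2} - \frac{d}{2}$)
$H{\left(x \right)} = \frac{2}{5}$ ($H{\left(x \right)} = \left(-2\right) \left(- \frac{1}{5}\right) = \frac{2}{5}$)
$z{\left(j \right)} = \frac{- \frac{167}{2} - \frac{j}{2}}{-77 + j}$ ($z{\left(j \right)} = \frac{\left(7 - \left(\frac{5}{2} + \frac{j}{2}\right)\right) - 88}{-77 + j} = \frac{\left(\frac{9}{2} - \frac{j}{2}\right) - 88}{-77 + j} = \frac{- \frac{167}{2} - \frac{j}{2}}{-77 + j}$)
$\left(6791 + z{\left(H{\left(8 \right)} \right)}\right) + C = \left(6791 + \frac{-167 - \frac{2}{5}}{2 \left(-77 + \frac{2}{5}\right)}\right) + 15672 = \left(6791 + \frac{-167 - \frac{2}{5}}{2 \left(- \frac{383}{5}\right)}\right) + 15672 = \left(6791 + \frac{1}{2} \left(- \frac{5}{383}\right) \left(- \frac{837}{5}\right)\right) + 15672 = \left(6791 + \frac{837}{766}\right) + 15672 = \frac{5202743}{766} + 15672 = \frac{17207495}{766}$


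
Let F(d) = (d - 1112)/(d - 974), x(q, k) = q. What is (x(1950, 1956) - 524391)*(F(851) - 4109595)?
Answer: 88027812324828/41 ≈ 2.1470e+12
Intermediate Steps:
F(d) = (-1112 + d)/(-974 + d)
(x(1950, 1956) - 524391)*(F(851) - 4109595) = (1950 - 524391)*((-1112 + 851)/(-974 + 851) - 4109595) = -522441*(-261/(-123) - 4109595) = -522441*(-1/123*(-261) - 4109595) = -522441*(87/41 - 4109595) = -522441*(-168493308/41) = 88027812324828/41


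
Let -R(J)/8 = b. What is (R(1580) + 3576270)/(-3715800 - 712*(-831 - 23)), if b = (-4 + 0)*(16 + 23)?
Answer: -1788759/1553876 ≈ -1.1512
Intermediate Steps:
b = -156 (b = -4*39 = -156)
R(J) = 1248 (R(J) = -8*(-156) = 1248)
(R(1580) + 3576270)/(-3715800 - 712*(-831 - 23)) = (1248 + 3576270)/(-3715800 - 712*(-831 - 23)) = 3577518/(-3715800 - 712*(-854)) = 3577518/(-3715800 + 608048) = 3577518/(-3107752) = 3577518*(-1/3107752) = -1788759/1553876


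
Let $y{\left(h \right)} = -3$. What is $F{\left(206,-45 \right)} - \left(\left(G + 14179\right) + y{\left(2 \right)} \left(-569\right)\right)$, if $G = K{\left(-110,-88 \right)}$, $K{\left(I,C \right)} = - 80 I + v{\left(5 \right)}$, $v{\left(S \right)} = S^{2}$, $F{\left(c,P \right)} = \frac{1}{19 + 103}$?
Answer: $- \frac{3014741}{122} \approx -24711.0$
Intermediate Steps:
$F{\left(c,P \right)} = \frac{1}{122}$
$K{\left(I,C \right)} = 25 - 80 I$ ($K{\left(I,C \right)} = - 80 I + 5^{2} = - 80 I + 25 = 25 - 80 I$)
$G = 8825$ ($G = 25 - -8800 = 25 + 8800 = 8825$)
$F{\left(206,-45 \right)} - \left(\left(G + 14179\right) + y{\left(2 \right)} \left(-569\right)\right) = \frac{1}{122} - \left(\left(8825 + 14179\right) - -1707\right) = \frac{1}{122} - \left(23004 + 1707\right) = \frac{1}{122} - 24711 = - \frac{3014741}{122}$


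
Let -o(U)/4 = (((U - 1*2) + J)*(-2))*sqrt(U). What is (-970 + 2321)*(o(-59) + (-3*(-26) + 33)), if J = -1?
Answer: 149961 - 670096*I*sqrt(59) ≈ 1.4996e+5 - 5.1471e+6*I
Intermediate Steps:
o(U) = -4*sqrt(U)*(6 - 2*U) (o(U) = -4*((U - 1*2) - 1)*(-2)*sqrt(U) = -4*((U - 2) - 1)*(-2)*sqrt(U) = -4*((-2 + U) - 1)*(-2)*sqrt(U) = -4*(-3 + U)*(-2)*sqrt(U) = -4*(6 - 2*U)*sqrt(U) = -4*sqrt(U)*(6 - 2*U))
(-970 + 2321)*(o(-59) + (-3*(-26) + 33)) = (-970 + 2321)*(8*sqrt(-59)*(-3 - 59) + (-3*(-26) + 33)) = 1351*(8*(I*sqrt(59))*(-62) + (78 + 33)) = 1351*(-496*I*sqrt(59) + 111) = 1351*(111 - 496*I*sqrt(59)) = 149961 - 670096*I*sqrt(59)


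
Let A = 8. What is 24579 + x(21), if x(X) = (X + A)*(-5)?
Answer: 24434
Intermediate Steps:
x(X) = -40 - 5*X (x(X) = (X + 8)*(-5) = (8 + X)*(-5) = -40 - 5*X)
24579 + x(21) = 24579 + (-40 - 5*21) = 24579 + (-40 - 105) = 24579 - 145 = 24434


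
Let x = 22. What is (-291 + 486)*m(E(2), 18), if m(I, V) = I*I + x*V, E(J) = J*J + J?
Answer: 84240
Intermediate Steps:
E(J) = J + J**2 (E(J) = J**2 + J = J + J**2)
m(I, V) = I**2 + 22*V (m(I, V) = I*I + 22*V = I**2 + 22*V)
(-291 + 486)*m(E(2), 18) = (-291 + 486)*((2*(1 + 2))**2 + 22*18) = 195*((2*3)**2 + 396) = 195*(6**2 + 396) = 195*(36 + 396) = 195*432 = 84240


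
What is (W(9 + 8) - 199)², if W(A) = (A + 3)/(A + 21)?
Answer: 14220441/361 ≈ 39392.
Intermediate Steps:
W(A) = (3 + A)/(21 + A)
(W(9 + 8) - 199)² = ((3 + (9 + 8))/(21 + (9 + 8)) - 199)² = ((3 + 17)/(21 + 17) - 199)² = (20/38 - 199)² = ((1/38)*20 - 199)² = (10/19 - 199)² = (-3771/19)² = 14220441/361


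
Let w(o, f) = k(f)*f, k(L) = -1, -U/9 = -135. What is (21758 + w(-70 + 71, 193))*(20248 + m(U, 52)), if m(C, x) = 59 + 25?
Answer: 438459580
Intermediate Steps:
U = 1215 (U = -9*(-135) = 1215)
w(o, f) = -f
m(C, x) = 84
(21758 + w(-70 + 71, 193))*(20248 + m(U, 52)) = (21758 - 1*193)*(20248 + 84) = (21758 - 193)*20332 = 21565*20332 = 438459580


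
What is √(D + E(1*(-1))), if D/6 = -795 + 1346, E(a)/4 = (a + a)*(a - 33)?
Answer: √3578 ≈ 59.816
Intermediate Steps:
E(a) = 8*a*(-33 + a) (E(a) = 4*((a + a)*(a - 33)) = 4*((2*a)*(-33 + a)) = 4*(2*a*(-33 + a)) = 8*a*(-33 + a))
D = 3306 (D = 6*(-795 + 1346) = 6*551 = 3306)
√(D + E(1*(-1))) = √(3306 + 8*(1*(-1))*(-33 + 1*(-1))) = √(3306 + 8*(-1)*(-33 - 1)) = √(3306 + 8*(-1)*(-34)) = √(3306 + 272) = √3578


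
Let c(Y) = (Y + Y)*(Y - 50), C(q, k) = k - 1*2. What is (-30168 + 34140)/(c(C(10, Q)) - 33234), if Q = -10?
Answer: -662/5291 ≈ -0.12512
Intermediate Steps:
C(q, k) = -2 + k (C(q, k) = k - 2 = -2 + k)
c(Y) = 2*Y*(-50 + Y) (c(Y) = (2*Y)*(-50 + Y) = 2*Y*(-50 + Y))
(-30168 + 34140)/(c(C(10, Q)) - 33234) = (-30168 + 34140)/(2*(-2 - 10)*(-50 + (-2 - 10)) - 33234) = 3972/(2*(-12)*(-50 - 12) - 33234) = 3972/(2*(-12)*(-62) - 33234) = 3972/(1488 - 33234) = 3972/(-31746) = 3972*(-1/31746) = -662/5291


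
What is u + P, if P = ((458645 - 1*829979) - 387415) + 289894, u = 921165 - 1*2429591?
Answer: -1977281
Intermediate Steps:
u = -1508426 (u = 921165 - 2429591 = -1508426)
P = -468855 (P = ((458645 - 829979) - 387415) + 289894 = (-371334 - 387415) + 289894 = -758749 + 289894 = -468855)
u + P = -1508426 - 468855 = -1977281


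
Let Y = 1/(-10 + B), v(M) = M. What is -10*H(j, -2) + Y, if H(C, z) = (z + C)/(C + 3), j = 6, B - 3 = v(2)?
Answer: -209/45 ≈ -4.6444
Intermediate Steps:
B = 5 (B = 3 + 2 = 5)
H(C, z) = (C + z)/(3 + C)
Y = -⅕ (Y = 1/(-10 + 5) = 1/(-5) = -⅕ ≈ -0.20000)
-10*H(j, -2) + Y = -10*(6 - 2)/(3 + 6) - ⅕ = -10*4/9 - ⅕ = -40/9 - ⅕ = -209/45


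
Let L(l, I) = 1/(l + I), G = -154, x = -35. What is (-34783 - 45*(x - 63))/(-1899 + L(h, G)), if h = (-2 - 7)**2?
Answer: 316747/19804 ≈ 15.994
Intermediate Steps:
h = 81 (h = (-9)**2 = 81)
L(l, I) = 1/(I + l)
(-34783 - 45*(x - 63))/(-1899 + L(h, G)) = (-34783 - 45*(-35 - 63))/(-1899 + 1/(-154 + 81)) = (-34783 - 45*(-98))/(-1899 + 1/(-73)) = (-34783 + 4410)/(-1899 - 1/73) = -30373/(-138628/73) = -30373*(-73/138628) = 316747/19804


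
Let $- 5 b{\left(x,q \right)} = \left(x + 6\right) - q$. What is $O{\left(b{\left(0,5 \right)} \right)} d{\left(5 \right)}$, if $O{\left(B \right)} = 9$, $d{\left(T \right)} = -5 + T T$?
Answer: $180$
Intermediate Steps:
$b{\left(x,q \right)} = - \frac{6}{5} - \frac{x}{5} + \frac{q}{5}$ ($b{\left(x,q \right)} = - \frac{\left(x + 6\right) - q}{5} = - \frac{\left(6 + x\right) - q}{5} = - \frac{6 + x - q}{5} = - \frac{6}{5} - \frac{x}{5} + \frac{q}{5}$)
$d{\left(T \right)} = -5 + T^{2}$
$O{\left(b{\left(0,5 \right)} \right)} d{\left(5 \right)} = 9 \left(-5 + 5^{2}\right) = 9 \left(-5 + 25\right) = 9 \cdot 20 = 180$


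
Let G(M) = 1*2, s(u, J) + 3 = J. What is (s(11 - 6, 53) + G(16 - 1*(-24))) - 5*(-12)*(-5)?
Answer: -248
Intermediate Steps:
s(u, J) = -3 + J
G(M) = 2
(s(11 - 6, 53) + G(16 - 1*(-24))) - 5*(-12)*(-5) = ((-3 + 53) + 2) - 5*(-12)*(-5) = (50 + 2) + 60*(-5) = 52 - 300 = -248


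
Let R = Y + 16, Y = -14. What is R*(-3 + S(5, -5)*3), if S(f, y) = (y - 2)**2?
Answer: 288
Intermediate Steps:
S(f, y) = (-2 + y)**2
R = 2 (R = -14 + 16 = 2)
R*(-3 + S(5, -5)*3) = 2*(-3 + (-2 - 5)**2*3) = 2*(-3 + (-7)**2*3) = 2*(-3 + 49*3) = 2*(-3 + 147) = 2*144 = 288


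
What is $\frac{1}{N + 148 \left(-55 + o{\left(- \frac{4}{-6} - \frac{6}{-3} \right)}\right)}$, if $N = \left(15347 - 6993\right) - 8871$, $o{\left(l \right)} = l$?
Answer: $- \frac{3}{24787} \approx -0.00012103$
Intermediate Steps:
$N = -517$ ($N = 8354 - 8871 = -517$)
$\frac{1}{N + 148 \left(-55 + o{\left(- \frac{4}{-6} - \frac{6}{-3} \right)}\right)} = \frac{1}{-517 + 148 \left(-55 - \left(-2 - \frac{2}{3}\right)\right)} = \frac{1}{-517 + 148 \left(-55 - - \frac{8}{3}\right)} = \frac{1}{-517 + 148 \left(-55 + \left(\frac{2}{3} + 2\right)\right)} = \frac{1}{-517 + 148 \left(-55 + \frac{8}{3}\right)} = \frac{1}{-517 + 148 \left(- \frac{157}{3}\right)} = \frac{1}{-517 - \frac{23236}{3}} = \frac{1}{- \frac{24787}{3}} = - \frac{3}{24787}$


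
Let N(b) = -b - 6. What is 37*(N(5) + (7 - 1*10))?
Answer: -518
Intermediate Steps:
N(b) = -6 - b
37*(N(5) + (7 - 1*10)) = 37*((-6 - 1*5) + (7 - 1*10)) = 37*((-6 - 5) + (7 - 10)) = 37*(-11 - 3) = 37*(-14) = -518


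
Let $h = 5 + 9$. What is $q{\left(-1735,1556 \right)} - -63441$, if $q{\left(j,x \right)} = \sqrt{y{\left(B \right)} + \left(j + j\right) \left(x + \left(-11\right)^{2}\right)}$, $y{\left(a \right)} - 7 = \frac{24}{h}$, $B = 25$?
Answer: $63441 + \frac{i \sqrt{285139883}}{7} \approx 63441.0 + 2412.3 i$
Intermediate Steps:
$h = 14$
$y{\left(a \right)} = \frac{61}{7}$ ($y{\left(a \right)} = 7 + \frac{24}{14} = 7 + 24 \cdot \frac{1}{14} = 7 + \frac{12}{7} = \frac{61}{7}$)
$q{\left(j,x \right)} = \sqrt{\frac{61}{7} + 2 j \left(121 + x\right)}$ ($q{\left(j,x \right)} = \sqrt{\frac{61}{7} + \left(j + j\right) \left(x + \left(-11\right)^{2}\right)} = \sqrt{\frac{61}{7} + 2 j \left(x + 121\right)} = \sqrt{\frac{61}{7} + 2 j \left(121 + x\right)}$)
$q{\left(-1735,1556 \right)} - -63441 = \frac{\sqrt{427 + 11858 \left(-1735\right) + 98 \left(-1735\right) 1556}}{7} - -63441 = \frac{\sqrt{427 - 20573630 - 264566680}}{7} + 63441 = \frac{\sqrt{-285139883}}{7} + 63441 = \frac{i \sqrt{285139883}}{7} + 63441 = 63441 + \frac{i \sqrt{285139883}}{7}$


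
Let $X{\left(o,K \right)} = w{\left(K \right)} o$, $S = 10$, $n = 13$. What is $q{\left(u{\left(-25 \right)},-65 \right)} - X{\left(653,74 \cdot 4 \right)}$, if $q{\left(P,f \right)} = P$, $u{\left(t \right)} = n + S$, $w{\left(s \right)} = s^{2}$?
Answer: $-57213225$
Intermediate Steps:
$u{\left(t \right)} = 23$ ($u{\left(t \right)} = 13 + 10 = 23$)
$X{\left(o,K \right)} = o K^{2}$ ($X{\left(o,K \right)} = K^{2} o = o K^{2}$)
$q{\left(u{\left(-25 \right)},-65 \right)} - X{\left(653,74 \cdot 4 \right)} = 23 - 653 \left(74 \cdot 4\right)^{2} = 23 - 653 \cdot 296^{2} = 23 - 653 \cdot 87616 = 23 - 57213248 = -57213225$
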